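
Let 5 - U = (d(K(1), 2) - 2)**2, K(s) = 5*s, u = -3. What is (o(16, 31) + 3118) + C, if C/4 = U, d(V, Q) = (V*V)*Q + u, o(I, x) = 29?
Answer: -4933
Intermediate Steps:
d(V, Q) = -3 + Q*V**2 (d(V, Q) = (V*V)*Q - 3 = V**2*Q - 3 = Q*V**2 - 3 = -3 + Q*V**2)
U = -2020 (U = 5 - ((-3 + 2*(5*1)**2) - 2)**2 = 5 - ((-3 + 2*5**2) - 2)**2 = 5 - ((-3 + 2*25) - 2)**2 = 5 - ((-3 + 50) - 2)**2 = 5 - (47 - 2)**2 = 5 - 1*45**2 = 5 - 1*2025 = 5 - 2025 = -2020)
C = -8080 (C = 4*(-2020) = -8080)
(o(16, 31) + 3118) + C = (29 + 3118) - 8080 = 3147 - 8080 = -4933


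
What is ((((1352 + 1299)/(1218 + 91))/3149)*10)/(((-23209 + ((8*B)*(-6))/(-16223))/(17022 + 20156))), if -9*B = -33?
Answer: -1453564252540/141093502898061 ≈ -0.010302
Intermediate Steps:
B = 11/3 (B = -⅑*(-33) = 11/3 ≈ 3.6667)
((((1352 + 1299)/(1218 + 91))/3149)*10)/(((-23209 + ((8*B)*(-6))/(-16223))/(17022 + 20156))) = ((((1352 + 1299)/(1218 + 91))/3149)*10)/(((-23209 + ((8*(11/3))*(-6))/(-16223))/(17022 + 20156))) = (((2651/1309)*(1/3149))*10)/(((-23209 + ((88/3)*(-6))*(-1/16223))/37178)) = (((2651*(1/1309))*(1/3149))*10)/(((-23209 - 176*(-1/16223))*(1/37178))) = (((241/119)*(1/3149))*10)/(((-23209 + 176/16223)*(1/37178))) = ((241/374731)*10)/((-376519431/16223*1/37178)) = 2410/(374731*(-376519431/603138694)) = (2410/374731)*(-603138694/376519431) = -1453564252540/141093502898061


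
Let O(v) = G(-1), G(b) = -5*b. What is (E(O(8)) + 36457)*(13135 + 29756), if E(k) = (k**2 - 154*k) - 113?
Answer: 1526876709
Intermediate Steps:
O(v) = 5 (O(v) = -5*(-1) = 5)
E(k) = -113 + k**2 - 154*k
(E(O(8)) + 36457)*(13135 + 29756) = ((-113 + 5**2 - 154*5) + 36457)*(13135 + 29756) = ((-113 + 25 - 770) + 36457)*42891 = (-858 + 36457)*42891 = 35599*42891 = 1526876709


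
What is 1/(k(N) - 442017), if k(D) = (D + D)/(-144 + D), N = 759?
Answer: -205/90612979 ≈ -2.2624e-6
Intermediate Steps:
k(D) = 2*D/(-144 + D) (k(D) = (2*D)/(-144 + D) = 2*D/(-144 + D))
1/(k(N) - 442017) = 1/(2*759/(-144 + 759) - 442017) = 1/(2*759/615 - 442017) = 1/(2*759*(1/615) - 442017) = 1/(506/205 - 442017) = 1/(-90612979/205) = -205/90612979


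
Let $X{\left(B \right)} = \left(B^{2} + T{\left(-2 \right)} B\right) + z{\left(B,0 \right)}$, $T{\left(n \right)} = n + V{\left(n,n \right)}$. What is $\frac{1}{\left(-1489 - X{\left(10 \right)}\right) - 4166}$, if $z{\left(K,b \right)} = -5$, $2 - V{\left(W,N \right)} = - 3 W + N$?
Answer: $- \frac{1}{5710} \approx -0.00017513$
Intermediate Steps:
$V{\left(W,N \right)} = 2 - N + 3 W$ ($V{\left(W,N \right)} = 2 - \left(- 3 W + N\right) = 2 - \left(N - 3 W\right) = 2 - N + 3 W$)
$T{\left(n \right)} = 2 + 3 n$ ($T{\left(n \right)} = n + \left(2 - n + 3 n\right) = n + \left(2 + 2 n\right) = 2 + 3 n$)
$X{\left(B \right)} = -5 + B^{2} - 4 B$ ($X{\left(B \right)} = \left(B^{2} + \left(2 + 3 \left(-2\right)\right) B\right) - 5 = \left(B^{2} + \left(2 - 6\right) B\right) - 5 = \left(B^{2} - 4 B\right) - 5 = -5 + B^{2} - 4 B$)
$\frac{1}{\left(-1489 - X{\left(10 \right)}\right) - 4166} = \frac{1}{\left(-1489 - \left(-5 + 10^{2} - 40\right)\right) - 4166} = \frac{1}{\left(-1489 - \left(-5 + 100 - 40\right)\right) - 4166} = \frac{1}{\left(-1489 - 55\right) - 4166} = \frac{1}{-1544 - 4166} = \frac{1}{-5710} = - \frac{1}{5710}$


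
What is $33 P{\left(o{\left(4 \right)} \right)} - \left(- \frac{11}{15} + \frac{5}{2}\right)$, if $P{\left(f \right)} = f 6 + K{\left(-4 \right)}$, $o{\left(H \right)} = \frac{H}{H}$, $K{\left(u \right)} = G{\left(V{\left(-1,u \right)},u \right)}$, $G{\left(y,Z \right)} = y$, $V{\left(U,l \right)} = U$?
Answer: $\frac{4897}{30} \approx 163.23$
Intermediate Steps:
$K{\left(u \right)} = -1$
$o{\left(H \right)} = 1$
$P{\left(f \right)} = -1 + 6 f$ ($P{\left(f \right)} = f 6 - 1 = 6 f - 1 = -1 + 6 f$)
$33 P{\left(o{\left(4 \right)} \right)} - \left(- \frac{11}{15} + \frac{5}{2}\right) = 33 \left(-1 + 6 \cdot 1\right) - \left(- \frac{11}{15} + \frac{5}{2}\right) = 33 \left(-1 + 6\right) - \left(\frac{5}{2} + \frac{22}{-30}\right) = 33 \cdot 5 - \frac{53}{30} = 165 + \left(- \frac{5}{2} + \frac{11}{15}\right) = 165 - \frac{53}{30} = \frac{4897}{30}$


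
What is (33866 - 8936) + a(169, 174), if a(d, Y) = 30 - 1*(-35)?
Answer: 24995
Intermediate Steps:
a(d, Y) = 65 (a(d, Y) = 30 + 35 = 65)
(33866 - 8936) + a(169, 174) = (33866 - 8936) + 65 = 24930 + 65 = 24995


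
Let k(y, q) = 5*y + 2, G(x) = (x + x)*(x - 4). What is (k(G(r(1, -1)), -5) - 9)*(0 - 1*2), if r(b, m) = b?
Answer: 74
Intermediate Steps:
G(x) = 2*x*(-4 + x) (G(x) = (2*x)*(-4 + x) = 2*x*(-4 + x))
k(y, q) = 2 + 5*y
(k(G(r(1, -1)), -5) - 9)*(0 - 1*2) = ((2 + 5*(2*1*(-4 + 1))) - 9)*(0 - 1*2) = ((2 + 5*(2*1*(-3))) - 9)*(0 - 2) = ((2 + 5*(-6)) - 9)*(-2) = ((2 - 30) - 9)*(-2) = (-28 - 9)*(-2) = -37*(-2) = 74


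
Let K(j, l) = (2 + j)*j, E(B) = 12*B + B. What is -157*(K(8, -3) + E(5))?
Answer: -22765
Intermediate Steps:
E(B) = 13*B
K(j, l) = j*(2 + j)
-157*(K(8, -3) + E(5)) = -157*(8*(2 + 8) + 13*5) = -157*(8*10 + 65) = -157*(80 + 65) = -157*145 = -22765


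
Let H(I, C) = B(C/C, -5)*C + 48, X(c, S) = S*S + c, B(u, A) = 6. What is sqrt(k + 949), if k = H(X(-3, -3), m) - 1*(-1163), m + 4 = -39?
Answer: sqrt(1902) ≈ 43.612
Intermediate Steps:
m = -43 (m = -4 - 39 = -43)
X(c, S) = c + S**2 (X(c, S) = S**2 + c = c + S**2)
H(I, C) = 48 + 6*C (H(I, C) = 6*C + 48 = 48 + 6*C)
k = 953 (k = (48 + 6*(-43)) - 1*(-1163) = (48 - 258) + 1163 = -210 + 1163 = 953)
sqrt(k + 949) = sqrt(953 + 949) = sqrt(1902)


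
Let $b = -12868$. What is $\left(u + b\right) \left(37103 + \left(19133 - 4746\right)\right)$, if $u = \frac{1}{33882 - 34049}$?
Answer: $- \frac{110649795930}{167} \approx -6.6257 \cdot 10^{8}$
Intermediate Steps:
$u = - \frac{1}{167}$ ($u = \frac{1}{-167} = - \frac{1}{167} \approx -0.005988$)
$\left(u + b\right) \left(37103 + \left(19133 - 4746\right)\right) = \left(- \frac{1}{167} - 12868\right) \left(37103 + \left(19133 - 4746\right)\right) = - \frac{2148957 \left(37103 + 14387\right)}{167} = \left(- \frac{2148957}{167}\right) 51490 = - \frac{110649795930}{167}$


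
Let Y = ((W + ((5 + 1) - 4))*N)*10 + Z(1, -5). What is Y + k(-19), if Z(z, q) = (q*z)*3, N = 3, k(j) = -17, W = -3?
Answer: -62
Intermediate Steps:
Z(z, q) = 3*q*z
Y = -45 (Y = ((-3 + ((5 + 1) - 4))*3)*10 + 3*(-5)*1 = ((-3 + (6 - 4))*3)*10 - 15 = ((-3 + 2)*3)*10 - 15 = -1*3*10 - 15 = -3*10 - 15 = -30 - 15 = -45)
Y + k(-19) = -45 - 17 = -62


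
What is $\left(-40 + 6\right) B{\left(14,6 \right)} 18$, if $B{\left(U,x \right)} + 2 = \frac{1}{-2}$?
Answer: $1530$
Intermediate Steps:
$B{\left(U,x \right)} = - \frac{5}{2}$ ($B{\left(U,x \right)} = -2 + \frac{1}{-2} = -2 - \frac{1}{2} = - \frac{5}{2}$)
$\left(-40 + 6\right) B{\left(14,6 \right)} 18 = \left(-40 + 6\right) \left(- \frac{5}{2}\right) 18 = \left(-34\right) \left(- \frac{5}{2}\right) 18 = 85 \cdot 18 = 1530$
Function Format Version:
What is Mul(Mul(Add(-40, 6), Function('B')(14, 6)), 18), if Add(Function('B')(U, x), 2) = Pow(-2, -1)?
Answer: 1530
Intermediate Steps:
Function('B')(U, x) = Rational(-5, 2) (Function('B')(U, x) = Add(-2, Pow(-2, -1)) = Add(-2, Rational(-1, 2)) = Rational(-5, 2))
Mul(Mul(Add(-40, 6), Function('B')(14, 6)), 18) = Mul(Mul(Add(-40, 6), Rational(-5, 2)), 18) = Mul(Mul(-34, Rational(-5, 2)), 18) = Mul(85, 18) = 1530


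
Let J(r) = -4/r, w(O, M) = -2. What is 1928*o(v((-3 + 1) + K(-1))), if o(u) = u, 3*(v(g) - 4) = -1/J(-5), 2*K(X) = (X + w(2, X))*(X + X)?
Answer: 20726/3 ≈ 6908.7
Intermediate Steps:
K(X) = X*(-2 + X) (K(X) = ((X - 2)*(X + X))/2 = ((-2 + X)*(2*X))/2 = (2*X*(-2 + X))/2 = X*(-2 + X))
v(g) = 43/12 (v(g) = 4 + (-1/((-4/(-5))))/3 = 4 + (-1/((-4*(-1/5))))/3 = 4 + (-1/4/5)/3 = 4 + (-1*5/4)/3 = 4 + (1/3)*(-5/4) = 4 - 5/12 = 43/12)
1928*o(v((-3 + 1) + K(-1))) = 1928*(43/12) = 20726/3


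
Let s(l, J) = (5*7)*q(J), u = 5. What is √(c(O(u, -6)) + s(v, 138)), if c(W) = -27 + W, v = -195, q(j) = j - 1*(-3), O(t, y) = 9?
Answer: √4917 ≈ 70.121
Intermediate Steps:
q(j) = 3 + j (q(j) = j + 3 = 3 + j)
s(l, J) = 105 + 35*J (s(l, J) = (5*7)*(3 + J) = 35*(3 + J) = 105 + 35*J)
√(c(O(u, -6)) + s(v, 138)) = √((-27 + 9) + (105 + 35*138)) = √(-18 + (105 + 4830)) = √(-18 + 4935) = √4917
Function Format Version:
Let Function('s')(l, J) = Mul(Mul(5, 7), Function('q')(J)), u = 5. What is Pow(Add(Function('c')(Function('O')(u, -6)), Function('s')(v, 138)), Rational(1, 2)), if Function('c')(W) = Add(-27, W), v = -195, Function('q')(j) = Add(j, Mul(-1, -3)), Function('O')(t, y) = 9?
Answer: Pow(4917, Rational(1, 2)) ≈ 70.121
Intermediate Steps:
Function('q')(j) = Add(3, j) (Function('q')(j) = Add(j, 3) = Add(3, j))
Function('s')(l, J) = Add(105, Mul(35, J)) (Function('s')(l, J) = Mul(Mul(5, 7), Add(3, J)) = Mul(35, Add(3, J)) = Add(105, Mul(35, J)))
Pow(Add(Function('c')(Function('O')(u, -6)), Function('s')(v, 138)), Rational(1, 2)) = Pow(Add(Add(-27, 9), Add(105, Mul(35, 138))), Rational(1, 2)) = Pow(Add(-18, Add(105, 4830)), Rational(1, 2)) = Pow(Add(-18, 4935), Rational(1, 2)) = Pow(4917, Rational(1, 2))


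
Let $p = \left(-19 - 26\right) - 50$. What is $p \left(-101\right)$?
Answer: $9595$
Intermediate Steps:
$p = -95$ ($p = -45 - 50 = -95$)
$p \left(-101\right) = \left(-95\right) \left(-101\right) = 9595$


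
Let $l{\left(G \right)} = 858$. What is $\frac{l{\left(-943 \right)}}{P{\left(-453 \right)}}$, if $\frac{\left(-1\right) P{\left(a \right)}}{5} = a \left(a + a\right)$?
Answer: $- \frac{143}{342015} \approx -0.00041811$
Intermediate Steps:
$P{\left(a \right)} = - 10 a^{2}$ ($P{\left(a \right)} = - 5 a \left(a + a\right) = - 5 a 2 a = - 5 \cdot 2 a^{2} = - 10 a^{2}$)
$\frac{l{\left(-943 \right)}}{P{\left(-453 \right)}} = \frac{858}{\left(-10\right) \left(-453\right)^{2}} = \frac{858}{\left(-10\right) 205209} = \frac{858}{-2052090} = 858 \left(- \frac{1}{2052090}\right) = - \frac{143}{342015}$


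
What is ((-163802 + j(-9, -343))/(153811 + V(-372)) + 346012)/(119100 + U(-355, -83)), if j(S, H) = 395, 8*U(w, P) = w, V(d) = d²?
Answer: 808822503464/278299666775 ≈ 2.9063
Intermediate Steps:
U(w, P) = w/8
((-163802 + j(-9, -343))/(153811 + V(-372)) + 346012)/(119100 + U(-355, -83)) = ((-163802 + 395)/(153811 + (-372)²) + 346012)/(119100 + (⅛)*(-355)) = (-163407/(153811 + 138384) + 346012)/(119100 - 355/8) = (-163407/292195 + 346012)/(952445/8) = (-163407*1/292195 + 346012)*(8/952445) = (-163407/292195 + 346012)*(8/952445) = (101102812933/292195)*(8/952445) = 808822503464/278299666775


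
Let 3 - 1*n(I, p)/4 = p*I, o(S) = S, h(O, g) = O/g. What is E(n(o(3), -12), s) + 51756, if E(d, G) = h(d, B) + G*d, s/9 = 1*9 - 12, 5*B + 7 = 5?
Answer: 47154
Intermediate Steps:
B = -⅖ (B = -7/5 + (⅕)*5 = -7/5 + 1 = -⅖ ≈ -0.40000)
s = -27 (s = 9*(1*9 - 12) = 9*(9 - 12) = 9*(-3) = -27)
n(I, p) = 12 - 4*I*p (n(I, p) = 12 - 4*p*I = 12 - 4*I*p)
E(d, G) = -5*d/2 + G*d (E(d, G) = d/(-⅖) + G*d = d*(-5/2) + G*d = -5*d/2 + G*d)
E(n(o(3), -12), s) + 51756 = (12 - 4*3*(-12))*(-5 + 2*(-27))/2 + 51756 = (12 + 144)*(-5 - 54)/2 + 51756 = (½)*156*(-59) + 51756 = -4602 + 51756 = 47154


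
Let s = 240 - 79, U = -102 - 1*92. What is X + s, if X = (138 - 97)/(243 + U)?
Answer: 7930/49 ≈ 161.84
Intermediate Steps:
U = -194 (U = -102 - 92 = -194)
X = 41/49 (X = (138 - 97)/(243 - 194) = 41/49 ≈ 0.83673)
s = 161
X + s = 41/49 + 161 = 7930/49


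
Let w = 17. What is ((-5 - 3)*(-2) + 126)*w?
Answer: 2414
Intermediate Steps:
((-5 - 3)*(-2) + 126)*w = ((-5 - 3)*(-2) + 126)*17 = (-8*(-2) + 126)*17 = (16 + 126)*17 = 142*17 = 2414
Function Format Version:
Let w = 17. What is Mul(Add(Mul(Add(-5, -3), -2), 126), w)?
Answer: 2414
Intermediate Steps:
Mul(Add(Mul(Add(-5, -3), -2), 126), w) = Mul(Add(Mul(Add(-5, -3), -2), 126), 17) = Mul(Add(Mul(-8, -2), 126), 17) = Mul(Add(16, 126), 17) = Mul(142, 17) = 2414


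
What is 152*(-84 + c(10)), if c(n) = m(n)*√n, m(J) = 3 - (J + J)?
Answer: -12768 - 2584*√10 ≈ -20939.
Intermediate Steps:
m(J) = 3 - 2*J
c(n) = √n*(3 - 2*n) (c(n) = (3 - 2*n)*√n = √n*(3 - 2*n))
152*(-84 + c(10)) = 152*(-84 + √10*(3 - 2*10)) = 152*(-84 + √10*(3 - 20)) = 152*(-84 + √10*(-17)) = 152*(-84 - 17*√10) = -12768 - 2584*√10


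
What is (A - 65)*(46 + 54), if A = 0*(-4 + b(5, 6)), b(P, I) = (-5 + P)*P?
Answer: -6500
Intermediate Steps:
b(P, I) = P*(-5 + P)
A = 0 (A = 0*(-4 + 5*(-5 + 5)) = 0*(-4 + 5*0) = 0*(-4 + 0) = 0*(-4) = 0)
(A - 65)*(46 + 54) = (0 - 65)*(46 + 54) = -65*100 = -6500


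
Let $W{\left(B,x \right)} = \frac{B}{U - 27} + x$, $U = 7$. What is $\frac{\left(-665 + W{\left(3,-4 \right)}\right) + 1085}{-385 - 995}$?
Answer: $- \frac{8317}{27600} \approx -0.30134$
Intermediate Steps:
$W{\left(B,x \right)} = x - \frac{B}{20}$ ($W{\left(B,x \right)} = \frac{B}{7 - 27} + x = \frac{B}{-20} + x = - \frac{B}{20} + x = x - \frac{B}{20}$)
$\frac{\left(-665 + W{\left(3,-4 \right)}\right) + 1085}{-385 - 995} = \frac{\left(-665 - \frac{83}{20}\right) + 1085}{-385 - 995} = \frac{\left(-665 - \frac{83}{20}\right) + 1085}{-1380} = \left(\left(-665 - \frac{83}{20}\right) + 1085\right) \left(- \frac{1}{1380}\right) = \left(- \frac{13383}{20} + 1085\right) \left(- \frac{1}{1380}\right) = \frac{8317}{20} \left(- \frac{1}{1380}\right) = - \frac{8317}{27600}$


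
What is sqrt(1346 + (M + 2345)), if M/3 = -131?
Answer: sqrt(3298) ≈ 57.428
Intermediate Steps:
M = -393 (M = 3*(-131) = -393)
sqrt(1346 + (M + 2345)) = sqrt(1346 + (-393 + 2345)) = sqrt(1346 + 1952) = sqrt(3298)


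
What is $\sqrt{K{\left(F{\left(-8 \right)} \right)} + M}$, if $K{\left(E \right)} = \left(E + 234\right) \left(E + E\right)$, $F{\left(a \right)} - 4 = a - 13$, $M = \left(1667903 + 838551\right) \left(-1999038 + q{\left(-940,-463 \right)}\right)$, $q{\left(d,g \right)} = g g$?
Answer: $4 i \sqrt{279574422569} \approx 2.115 \cdot 10^{6} i$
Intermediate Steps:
$q{\left(d,g \right)} = g^{2}$
$M = -4473190753726$ ($M = \left(1667903 + 838551\right) \left(-1999038 + \left(-463\right)^{2}\right) = 2506454 \left(-1999038 + 214369\right) = 2506454 \left(-1784669\right) = -4473190753726$)
$F{\left(a \right)} = -9 + a$ ($F{\left(a \right)} = 4 + \left(a - 13\right) = 4 + \left(-13 + a\right) = -9 + a$)
$K{\left(E \right)} = 2 E \left(234 + E\right)$ ($K{\left(E \right)} = \left(234 + E\right) 2 E = 2 E \left(234 + E\right)$)
$\sqrt{K{\left(F{\left(-8 \right)} \right)} + M} = \sqrt{2 \left(-9 - 8\right) \left(234 - 17\right) - 4473190753726} = \sqrt{2 \left(-17\right) \left(234 - 17\right) - 4473190753726} = \sqrt{2 \left(-17\right) 217 - 4473190753726} = \sqrt{-7378 - 4473190753726} = \sqrt{-4473190761104} = 4 i \sqrt{279574422569}$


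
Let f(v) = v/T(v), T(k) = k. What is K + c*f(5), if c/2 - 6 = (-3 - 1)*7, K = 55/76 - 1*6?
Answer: -3745/76 ≈ -49.276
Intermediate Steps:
K = -401/76 (K = 55*(1/76) - 6 = 55/76 - 6 = -401/76 ≈ -5.2763)
f(v) = 1 (f(v) = v/v = 1)
c = -44 (c = 12 + 2*((-3 - 1)*7) = 12 + 2*(-4*7) = 12 + 2*(-28) = 12 - 56 = -44)
K + c*f(5) = -401/76 - 44*1 = -401/76 - 44 = -3745/76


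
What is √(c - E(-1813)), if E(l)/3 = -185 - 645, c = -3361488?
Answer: 3*I*√373222 ≈ 1832.8*I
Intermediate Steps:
E(l) = -2490 (E(l) = 3*(-185 - 645) = 3*(-830) = -2490)
√(c - E(-1813)) = √(-3361488 - 1*(-2490)) = √(-3361488 + 2490) = √(-3358998) = 3*I*√373222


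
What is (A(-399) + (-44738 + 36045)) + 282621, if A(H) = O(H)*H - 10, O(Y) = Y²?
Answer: -63247281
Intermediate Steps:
A(H) = -10 + H³ (A(H) = H²*H - 10 = H³ - 10 = -10 + H³)
(A(-399) + (-44738 + 36045)) + 282621 = ((-10 + (-399)³) + (-44738 + 36045)) + 282621 = ((-10 - 63521199) - 8693) + 282621 = (-63521209 - 8693) + 282621 = -63529902 + 282621 = -63247281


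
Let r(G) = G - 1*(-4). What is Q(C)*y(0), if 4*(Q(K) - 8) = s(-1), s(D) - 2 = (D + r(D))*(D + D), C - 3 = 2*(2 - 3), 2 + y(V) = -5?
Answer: -105/2 ≈ -52.500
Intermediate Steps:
y(V) = -7 (y(V) = -2 - 5 = -7)
r(G) = 4 + G (r(G) = G + 4 = 4 + G)
C = 1 (C = 3 + 2*(2 - 3) = 3 + 2*(-1) = 3 - 2 = 1)
s(D) = 2 + 2*D*(4 + 2*D) (s(D) = 2 + (D + (4 + D))*(D + D) = 2 + (4 + 2*D)*(2*D) = 2 + 2*D*(4 + 2*D))
Q(K) = 15/2 (Q(K) = 8 + (2 + 4*(-1)² + 8*(-1))/4 = 8 + (2 + 4*1 - 8)/4 = 8 + (2 + 4 - 8)/4 = 8 + (¼)*(-2) = 8 - ½ = 15/2)
Q(C)*y(0) = (15/2)*(-7) = -105/2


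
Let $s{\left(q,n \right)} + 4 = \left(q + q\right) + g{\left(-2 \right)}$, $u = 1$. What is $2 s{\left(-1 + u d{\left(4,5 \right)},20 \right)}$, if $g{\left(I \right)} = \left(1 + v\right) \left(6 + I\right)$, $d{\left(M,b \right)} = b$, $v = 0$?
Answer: $16$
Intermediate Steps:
$g{\left(I \right)} = 6 + I$ ($g{\left(I \right)} = \left(1 + 0\right) \left(6 + I\right) = 1 \left(6 + I\right) = 6 + I$)
$s{\left(q,n \right)} = 2 q$ ($s{\left(q,n \right)} = -4 + \left(\left(q + q\right) + \left(6 - 2\right)\right) = -4 + \left(2 q + 4\right) = -4 + \left(4 + 2 q\right) = 2 q$)
$2 s{\left(-1 + u d{\left(4,5 \right)},20 \right)} = 2 \cdot 2 \left(-1 + 1 \cdot 5\right) = 2 \cdot 2 \left(-1 + 5\right) = 2 \cdot 2 \cdot 4 = 2 \cdot 8 = 16$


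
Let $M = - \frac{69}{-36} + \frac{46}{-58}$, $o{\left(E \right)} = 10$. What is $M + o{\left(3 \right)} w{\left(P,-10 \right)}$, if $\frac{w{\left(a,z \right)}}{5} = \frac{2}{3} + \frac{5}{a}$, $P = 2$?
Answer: $\frac{18497}{116} \approx 159.46$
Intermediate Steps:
$w{\left(a,z \right)} = \frac{10}{3} + \frac{25}{a}$ ($w{\left(a,z \right)} = 5 \left(\frac{2}{3} + \frac{5}{a}\right) = \frac{10}{3} + \frac{25}{a}$)
$M = \frac{391}{348}$ ($M = \left(-69\right) \left(- \frac{1}{36}\right) + 46 \left(- \frac{1}{58}\right) = \frac{23}{12} - \frac{23}{29} = \frac{391}{348} \approx 1.1236$)
$M + o{\left(3 \right)} w{\left(P,-10 \right)} = \frac{391}{348} + 10 \left(\frac{10}{3} + \frac{25}{2}\right) = \frac{391}{348} + 10 \cdot \frac{95}{6} = \frac{391}{348} + \frac{475}{3} = \frac{18497}{116}$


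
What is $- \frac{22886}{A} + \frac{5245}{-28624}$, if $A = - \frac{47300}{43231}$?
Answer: $\frac{7079974647771}{338478800} \approx 20917.0$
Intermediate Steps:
$A = - \frac{47300}{43231}$ ($A = \left(-47300\right) \frac{1}{43231} = - \frac{47300}{43231} \approx -1.0941$)
$- \frac{22886}{A} + \frac{5245}{-28624} = - \frac{22886}{- \frac{47300}{43231}} + \frac{5245}{-28624} = \left(-22886\right) \left(- \frac{43231}{47300}\right) + 5245 \left(- \frac{1}{28624}\right) = \frac{494692333}{23650} - \frac{5245}{28624} = \frac{7079974647771}{338478800}$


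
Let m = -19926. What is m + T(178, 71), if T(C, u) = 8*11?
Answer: -19838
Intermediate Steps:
T(C, u) = 88
m + T(178, 71) = -19926 + 88 = -19838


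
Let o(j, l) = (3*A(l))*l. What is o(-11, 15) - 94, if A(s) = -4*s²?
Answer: -40594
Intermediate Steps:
o(j, l) = -12*l³ (o(j, l) = (3*(-4*l²))*l = (-12*l²)*l = -12*l³)
o(-11, 15) - 94 = -12*15³ - 94 = -12*3375 - 94 = -40500 - 94 = -40594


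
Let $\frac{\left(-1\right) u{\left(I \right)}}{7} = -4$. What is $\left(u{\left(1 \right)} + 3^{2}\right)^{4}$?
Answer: $1874161$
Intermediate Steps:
$u{\left(I \right)} = 28$ ($u{\left(I \right)} = \left(-7\right) \left(-4\right) = 28$)
$\left(u{\left(1 \right)} + 3^{2}\right)^{4} = \left(28 + 3^{2}\right)^{4} = \left(28 + 9\right)^{4} = 37^{4} = 1874161$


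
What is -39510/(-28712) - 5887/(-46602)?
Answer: 502568141/334509156 ≈ 1.5024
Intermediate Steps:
-39510/(-28712) - 5887/(-46602) = -39510*(-1/28712) - 5887*(-1/46602) = 19755/14356 + 5887/46602 = 502568141/334509156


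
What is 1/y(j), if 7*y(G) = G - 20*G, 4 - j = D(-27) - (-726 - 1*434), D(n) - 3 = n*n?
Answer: 7/35872 ≈ 0.00019514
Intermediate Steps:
D(n) = 3 + n**2 (D(n) = 3 + n*n = 3 + n**2)
j = -1888 (j = 4 - ((3 + (-27)**2) - (-726 - 1*434)) = 4 - ((3 + 729) - (-726 - 434)) = 4 - (732 - 1*(-1160)) = 4 - (732 + 1160) = 4 - 1*1892 = 4 - 1892 = -1888)
y(G) = -19*G/7 (y(G) = (G - 20*G)/7 = (-19*G)/7 = -19*G/7)
1/y(j) = 1/(-19/7*(-1888)) = 1/(35872/7) = 7/35872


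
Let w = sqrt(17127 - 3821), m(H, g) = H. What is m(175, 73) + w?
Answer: 175 + sqrt(13306) ≈ 290.35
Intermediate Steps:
w = sqrt(13306) ≈ 115.35
m(175, 73) + w = 175 + sqrt(13306)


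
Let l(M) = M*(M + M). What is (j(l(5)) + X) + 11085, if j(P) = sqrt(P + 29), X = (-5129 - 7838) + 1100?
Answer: -782 + sqrt(79) ≈ -773.11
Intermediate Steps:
X = -11867 (X = -12967 + 1100 = -11867)
l(M) = 2*M**2 (l(M) = M*(2*M) = 2*M**2)
j(P) = sqrt(29 + P)
(j(l(5)) + X) + 11085 = (sqrt(29 + 2*5**2) - 11867) + 11085 = (sqrt(29 + 2*25) - 11867) + 11085 = (sqrt(29 + 50) - 11867) + 11085 = (sqrt(79) - 11867) + 11085 = (-11867 + sqrt(79)) + 11085 = -782 + sqrt(79)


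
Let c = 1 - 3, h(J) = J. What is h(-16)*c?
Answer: 32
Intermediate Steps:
c = -2
h(-16)*c = -16*(-2) = 32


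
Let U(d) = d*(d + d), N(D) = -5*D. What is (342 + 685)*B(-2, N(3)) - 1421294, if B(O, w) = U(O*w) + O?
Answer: 425252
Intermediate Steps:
U(d) = 2*d**2 (U(d) = d*(2*d) = 2*d**2)
B(O, w) = O + 2*O**2*w**2 (B(O, w) = 2*(O*w)**2 + O = 2*(O**2*w**2) + O = 2*O**2*w**2 + O = O + 2*O**2*w**2)
(342 + 685)*B(-2, N(3)) - 1421294 = (342 + 685)*(-2*(1 + 2*(-2)*(-5*3)**2)) - 1421294 = 1027*(-2*(1 + 2*(-2)*(-15)**2)) - 1421294 = 1027*(-2*(1 + 2*(-2)*225)) - 1421294 = 1027*(-2*(1 - 900)) - 1421294 = 1027*(-2*(-899)) - 1421294 = 1027*1798 - 1421294 = 1846546 - 1421294 = 425252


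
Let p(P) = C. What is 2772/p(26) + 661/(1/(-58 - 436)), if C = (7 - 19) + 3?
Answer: -326842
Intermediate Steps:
C = -9 (C = -12 + 3 = -9)
p(P) = -9
2772/p(26) + 661/(1/(-58 - 436)) = 2772/(-9) + 661/(1/(-58 - 436)) = 2772*(-1/9) + 661/(1/(-494)) = -308 + 661/(-1/494) = -308 + 661*(-494) = -308 - 326534 = -326842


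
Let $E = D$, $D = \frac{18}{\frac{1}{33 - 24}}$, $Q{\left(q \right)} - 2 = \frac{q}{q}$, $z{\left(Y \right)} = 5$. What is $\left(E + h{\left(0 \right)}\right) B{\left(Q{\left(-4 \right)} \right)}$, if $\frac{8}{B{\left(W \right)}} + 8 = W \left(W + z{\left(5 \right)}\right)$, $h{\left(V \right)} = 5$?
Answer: $\frac{167}{2} \approx 83.5$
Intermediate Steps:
$Q{\left(q \right)} = 3$ ($Q{\left(q \right)} = 2 + \frac{q}{q} = 2 + 1 = 3$)
$D = 162$ ($D = \frac{18}{\frac{1}{9}} = 18 \frac{1}{\frac{1}{9}} = 18 \cdot 9 = 162$)
$E = 162$
$B{\left(W \right)} = \frac{8}{-8 + W \left(5 + W\right)}$ ($B{\left(W \right)} = \frac{8}{-8 + W \left(W + 5\right)} = \frac{8}{-8 + W \left(5 + W\right)}$)
$\left(E + h{\left(0 \right)}\right) B{\left(Q{\left(-4 \right)} \right)} = \left(162 + 5\right) \frac{8}{-8 + 3^{2} + 5 \cdot 3} = 167 \frac{8}{-8 + 9 + 15} = 167 \cdot \frac{8}{16} = 167 \cdot 8 \cdot \frac{1}{16} = 167 \cdot \frac{1}{2} = \frac{167}{2}$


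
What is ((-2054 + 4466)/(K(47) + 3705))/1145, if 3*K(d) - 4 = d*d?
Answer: 1809/3815140 ≈ 0.00047416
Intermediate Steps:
K(d) = 4/3 + d²/3 (K(d) = 4/3 + (d*d)/3 = 4/3 + d²/3)
((-2054 + 4466)/(K(47) + 3705))/1145 = ((-2054 + 4466)/((4/3 + (⅓)*47²) + 3705))/1145 = (2412/((4/3 + (⅓)*2209) + 3705))*(1/1145) = (2412/((4/3 + 2209/3) + 3705))*(1/1145) = (2412/(2213/3 + 3705))*(1/1145) = (2412/(13328/3))*(1/1145) = (2412*(3/13328))*(1/1145) = (1809/3332)*(1/1145) = 1809/3815140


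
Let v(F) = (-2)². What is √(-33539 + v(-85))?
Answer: I*√33535 ≈ 183.13*I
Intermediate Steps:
v(F) = 4
√(-33539 + v(-85)) = √(-33539 + 4) = √(-33535) = I*√33535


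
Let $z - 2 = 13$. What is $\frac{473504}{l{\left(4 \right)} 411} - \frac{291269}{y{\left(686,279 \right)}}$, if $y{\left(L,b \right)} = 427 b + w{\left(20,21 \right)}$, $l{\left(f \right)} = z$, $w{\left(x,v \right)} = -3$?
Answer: $\frac{330987019}{4451130} \approx 74.36$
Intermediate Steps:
$z = 15$ ($z = 2 + 13 = 15$)
$l{\left(f \right)} = 15$
$y{\left(L,b \right)} = -3 + 427 b$ ($y{\left(L,b \right)} = 427 b - 3 = -3 + 427 b$)
$\frac{473504}{l{\left(4 \right)} 411} - \frac{291269}{y{\left(686,279 \right)}} = \frac{473504}{15 \cdot 411} - \frac{291269}{-3 + 427 \cdot 279} = \frac{473504}{6165} - \frac{291269}{-3 + 119133} = 473504 \cdot \frac{1}{6165} - \frac{291269}{119130} = \frac{473504}{6165} - \frac{26479}{10830} = \frac{330987019}{4451130}$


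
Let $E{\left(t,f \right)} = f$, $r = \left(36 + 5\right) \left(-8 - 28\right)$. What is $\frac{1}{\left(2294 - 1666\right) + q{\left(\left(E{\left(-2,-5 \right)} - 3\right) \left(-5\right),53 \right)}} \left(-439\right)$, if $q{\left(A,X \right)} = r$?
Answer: $\frac{439}{848} \approx 0.51769$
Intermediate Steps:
$r = -1476$ ($r = 41 \left(-36\right) = -1476$)
$q{\left(A,X \right)} = -1476$
$\frac{1}{\left(2294 - 1666\right) + q{\left(\left(E{\left(-2,-5 \right)} - 3\right) \left(-5\right),53 \right)}} \left(-439\right) = \frac{1}{\left(2294 - 1666\right) - 1476} \left(-439\right) = \frac{1}{628 - 1476} \left(-439\right) = \frac{1}{-848} \left(-439\right) = \left(- \frac{1}{848}\right) \left(-439\right) = \frac{439}{848}$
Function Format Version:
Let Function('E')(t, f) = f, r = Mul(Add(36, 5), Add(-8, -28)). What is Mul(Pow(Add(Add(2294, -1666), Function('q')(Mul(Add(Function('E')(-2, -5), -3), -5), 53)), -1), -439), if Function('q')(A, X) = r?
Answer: Rational(439, 848) ≈ 0.51769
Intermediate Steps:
r = -1476 (r = Mul(41, -36) = -1476)
Function('q')(A, X) = -1476
Mul(Pow(Add(Add(2294, -1666), Function('q')(Mul(Add(Function('E')(-2, -5), -3), -5), 53)), -1), -439) = Mul(Pow(Add(Add(2294, -1666), -1476), -1), -439) = Mul(Pow(Add(628, -1476), -1), -439) = Mul(Pow(-848, -1), -439) = Mul(Rational(-1, 848), -439) = Rational(439, 848)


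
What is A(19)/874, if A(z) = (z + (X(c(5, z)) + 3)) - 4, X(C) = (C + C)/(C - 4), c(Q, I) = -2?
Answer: 28/1311 ≈ 0.021358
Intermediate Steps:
X(C) = 2*C/(-4 + C) (X(C) = (2*C)/(-4 + C) = 2*C/(-4 + C))
A(z) = -⅓ + z (A(z) = (z + (2*(-2)/(-4 - 2) + 3)) - 4 = (z + (2*(-2)/(-6) + 3)) - 4 = (z + (2*(-2)*(-⅙) + 3)) - 4 = (z + (⅔ + 3)) - 4 = (z + 11/3) - 4 = (11/3 + z) - 4 = -⅓ + z)
A(19)/874 = (-⅓ + 19)/874 = (56/3)*(1/874) = 28/1311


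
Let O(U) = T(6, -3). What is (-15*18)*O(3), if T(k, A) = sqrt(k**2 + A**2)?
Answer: -810*sqrt(5) ≈ -1811.2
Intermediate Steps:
T(k, A) = sqrt(A**2 + k**2)
O(U) = 3*sqrt(5) (O(U) = sqrt((-3)**2 + 6**2) = sqrt(9 + 36) = sqrt(45) = 3*sqrt(5))
(-15*18)*O(3) = (-15*18)*(3*sqrt(5)) = -810*sqrt(5)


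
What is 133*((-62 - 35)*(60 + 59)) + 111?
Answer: -1535108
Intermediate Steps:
133*((-62 - 35)*(60 + 59)) + 111 = 133*(-97*119) + 111 = 133*(-11543) + 111 = -1535219 + 111 = -1535108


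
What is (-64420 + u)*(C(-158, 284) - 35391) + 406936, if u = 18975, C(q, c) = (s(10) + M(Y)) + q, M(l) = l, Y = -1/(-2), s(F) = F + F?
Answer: 3229999237/2 ≈ 1.6150e+9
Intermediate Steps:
s(F) = 2*F
Y = ½ (Y = -1*(-½) = ½ ≈ 0.50000)
C(q, c) = 41/2 + q (C(q, c) = (2*10 + ½) + q = (20 + ½) + q = 41/2 + q)
(-64420 + u)*(C(-158, 284) - 35391) + 406936 = (-64420 + 18975)*((41/2 - 158) - 35391) + 406936 = -45445*(-275/2 - 35391) + 406936 = -45445*(-71057/2) + 406936 = 3229185365/2 + 406936 = 3229999237/2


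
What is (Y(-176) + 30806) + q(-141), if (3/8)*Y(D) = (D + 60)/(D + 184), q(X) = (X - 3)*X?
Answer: 153214/3 ≈ 51071.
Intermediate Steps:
q(X) = X*(-3 + X) (q(X) = (-3 + X)*X = X*(-3 + X))
Y(D) = 8*(60 + D)/(3*(184 + D)) (Y(D) = 8*((D + 60)/(D + 184))/3 = 8*((60 + D)/(184 + D))/3 = 8*(60 + D)/(3*(184 + D)))
(Y(-176) + 30806) + q(-141) = (8*(60 - 176)/(3*(184 - 176)) + 30806) - 141*(-3 - 141) = ((8/3)*(-116)/8 + 30806) - 141*(-144) = ((8/3)*(1/8)*(-116) + 30806) + 20304 = (-116/3 + 30806) + 20304 = 92302/3 + 20304 = 153214/3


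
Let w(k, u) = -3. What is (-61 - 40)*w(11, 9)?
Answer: 303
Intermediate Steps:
(-61 - 40)*w(11, 9) = (-61 - 40)*(-3) = -101*(-3) = 303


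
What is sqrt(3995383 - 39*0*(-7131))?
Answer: sqrt(3995383) ≈ 1998.8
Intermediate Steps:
sqrt(3995383 - 39*0*(-7131)) = sqrt(3995383 + 0*(-7131)) = sqrt(3995383 + 0) = sqrt(3995383)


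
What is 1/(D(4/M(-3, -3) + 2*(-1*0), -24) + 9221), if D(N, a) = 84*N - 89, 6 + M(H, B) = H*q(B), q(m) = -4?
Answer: 1/9188 ≈ 0.00010884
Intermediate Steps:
M(H, B) = -6 - 4*H (M(H, B) = -6 + H*(-4) = -6 - 4*H)
D(N, a) = -89 + 84*N
1/(D(4/M(-3, -3) + 2*(-1*0), -24) + 9221) = 1/((-89 + 84*(4/(-6 - 4*(-3)) + 2*(-1*0))) + 9221) = 1/((-89 + 84*(4/(-6 + 12) + 2*0)) + 9221) = 1/((-89 + 84*(4/6 + 0)) + 9221) = 1/((-89 + 84*(4*(1/6) + 0)) + 9221) = 1/((-89 + 84*(2/3 + 0)) + 9221) = 1/((-89 + 84*(2/3)) + 9221) = 1/((-89 + 56) + 9221) = 1/(-33 + 9221) = 1/9188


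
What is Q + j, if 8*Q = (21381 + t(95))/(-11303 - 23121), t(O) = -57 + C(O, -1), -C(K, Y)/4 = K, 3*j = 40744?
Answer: 701281801/51636 ≈ 13581.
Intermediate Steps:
j = 40744/3 (j = (⅓)*40744 = 40744/3 ≈ 13581.)
C(K, Y) = -4*K
t(O) = -57 - 4*O
Q = -1309/17212 (Q = ((21381 + (-57 - 4*95))/(-11303 - 23121))/8 = ((21381 + (-57 - 380))/(-34424))/8 = ((21381 - 437)*(-1/34424))/8 = (20944*(-1/34424))/8 = (⅛)*(-2618/4303) = -1309/17212 ≈ -0.076052)
Q + j = -1309/17212 + 40744/3 = 701281801/51636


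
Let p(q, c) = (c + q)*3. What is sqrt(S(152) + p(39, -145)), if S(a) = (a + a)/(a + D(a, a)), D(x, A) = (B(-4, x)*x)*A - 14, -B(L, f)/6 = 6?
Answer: I*sqrt(54979762071318)/415803 ≈ 17.833*I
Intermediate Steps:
B(L, f) = -36 (B(L, f) = -6*6 = -36)
p(q, c) = 3*c + 3*q
D(x, A) = -14 - 36*A*x (D(x, A) = (-36*x)*A - 14 = -36*A*x - 14 = -14 - 36*A*x)
S(a) = 2*a/(-14 + a - 36*a**2) (S(a) = (a + a)/(a + (-14 - 36*a*a)) = (2*a)/(a + (-14 - 36*a**2)) = (2*a)/(-14 + a - 36*a**2) = 2*a/(-14 + a - 36*a**2))
sqrt(S(152) + p(39, -145)) = sqrt(2*152/(-14 + 152 - 36*152**2) + (3*(-145) + 3*39)) = sqrt(2*152/(-14 + 152 - 36*23104) + (-435 + 117)) = sqrt(2*152/(-14 + 152 - 831744) - 318) = sqrt(2*152/(-831606) - 318) = sqrt(2*152*(-1/831606) - 318) = sqrt(-152/415803 - 318) = sqrt(-132225506/415803) = I*sqrt(54979762071318)/415803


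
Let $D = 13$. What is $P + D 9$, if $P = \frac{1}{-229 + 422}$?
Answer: $\frac{22582}{193} \approx 117.01$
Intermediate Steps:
$P = \frac{1}{193} \approx 0.0051813$
$P + D 9 = \frac{1}{193} + 13 \cdot 9 = \frac{1}{193} + 117 = \frac{22582}{193}$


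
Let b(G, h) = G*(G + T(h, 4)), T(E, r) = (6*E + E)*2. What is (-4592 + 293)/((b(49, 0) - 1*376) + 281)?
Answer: -4299/2306 ≈ -1.8643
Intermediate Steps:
T(E, r) = 14*E (T(E, r) = (7*E)*2 = 14*E)
b(G, h) = G*(G + 14*h)
(-4592 + 293)/((b(49, 0) - 1*376) + 281) = (-4592 + 293)/((49*(49 + 14*0) - 1*376) + 281) = -4299/((49*(49 + 0) - 376) + 281) = -4299/((49*49 - 376) + 281) = -4299/((2401 - 376) + 281) = -4299/(2025 + 281) = -4299/2306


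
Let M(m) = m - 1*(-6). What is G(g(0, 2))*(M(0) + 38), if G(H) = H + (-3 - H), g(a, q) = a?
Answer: -132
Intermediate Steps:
G(H) = -3
M(m) = 6 + m (M(m) = m + 6 = 6 + m)
G(g(0, 2))*(M(0) + 38) = -3*((6 + 0) + 38) = -3*(6 + 38) = -3*44 = -132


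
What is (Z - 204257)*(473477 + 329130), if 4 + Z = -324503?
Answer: -424389687748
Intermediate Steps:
Z = -324507 (Z = -4 - 324503 = -324507)
(Z - 204257)*(473477 + 329130) = (-324507 - 204257)*(473477 + 329130) = -528764*802607 = -424389687748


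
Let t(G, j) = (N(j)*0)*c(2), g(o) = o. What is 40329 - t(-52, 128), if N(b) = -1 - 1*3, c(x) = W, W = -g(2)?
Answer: 40329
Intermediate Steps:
W = -2 (W = -1*2 = -2)
c(x) = -2
N(b) = -4 (N(b) = -1 - 3 = -4)
t(G, j) = 0 (t(G, j) = -4*0*(-2) = 0*(-2) = 0)
40329 - t(-52, 128) = 40329 - 1*0 = 40329 + 0 = 40329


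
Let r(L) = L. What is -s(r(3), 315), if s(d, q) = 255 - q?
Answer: 60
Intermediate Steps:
-s(r(3), 315) = -(255 - 1*315) = -(255 - 315) = -1*(-60) = 60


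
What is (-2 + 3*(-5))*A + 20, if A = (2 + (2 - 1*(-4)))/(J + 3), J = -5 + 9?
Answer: 4/7 ≈ 0.57143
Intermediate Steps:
J = 4
A = 8/7 (A = (2 + (2 - 1*(-4)))/(4 + 3) = (2 + (2 + 4))/7 = (2 + 6)*(1/7) = 8*(1/7) = 8/7 ≈ 1.1429)
(-2 + 3*(-5))*A + 20 = (-2 + 3*(-5))*(8/7) + 20 = (-2 - 15)*(8/7) + 20 = -17*8/7 + 20 = -136/7 + 20 = 4/7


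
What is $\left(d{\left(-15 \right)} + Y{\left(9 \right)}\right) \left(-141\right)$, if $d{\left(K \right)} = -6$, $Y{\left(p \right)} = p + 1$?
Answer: $-564$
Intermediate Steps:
$Y{\left(p \right)} = 1 + p$
$\left(d{\left(-15 \right)} + Y{\left(9 \right)}\right) \left(-141\right) = \left(-6 + \left(1 + 9\right)\right) \left(-141\right) = \left(-6 + 10\right) \left(-141\right) = 4 \left(-141\right) = -564$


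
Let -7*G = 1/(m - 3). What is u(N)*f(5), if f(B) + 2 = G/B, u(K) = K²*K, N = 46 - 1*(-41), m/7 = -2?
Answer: -782960067/595 ≈ -1.3159e+6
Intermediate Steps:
m = -14 (m = 7*(-2) = -14)
N = 87 (N = 46 + 41 = 87)
u(K) = K³
G = 1/119 (G = -1/(7*(-14 - 3)) = -⅐/(-17) = -⅐*(-1/17) = 1/119 ≈ 0.0084034)
f(B) = -2 + 1/(119*B)
u(N)*f(5) = 87³*(-2 + (1/119)/5) = 658503*(-2 + (1/119)*(⅕)) = 658503*(-2 + 1/595) = 658503*(-1189/595) = -782960067/595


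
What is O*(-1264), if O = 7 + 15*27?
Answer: -520768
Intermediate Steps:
O = 412 (O = 7 + 405 = 412)
O*(-1264) = 412*(-1264) = -520768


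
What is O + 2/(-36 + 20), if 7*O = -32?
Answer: -263/56 ≈ -4.6964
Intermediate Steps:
O = -32/7 (O = (1/7)*(-32) = -32/7 ≈ -4.5714)
O + 2/(-36 + 20) = -32/7 + 2/(-36 + 20) = -32/7 + 2/(-16) = -32/7 + 2*(-1/16) = -32/7 - 1/8 = -263/56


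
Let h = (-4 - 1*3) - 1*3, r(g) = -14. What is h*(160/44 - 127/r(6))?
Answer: -9785/77 ≈ -127.08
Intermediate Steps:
h = -10 (h = (-4 - 3) - 3 = -7 - 3 = -10)
h*(160/44 - 127/r(6)) = -10*(160/44 - 127/(-14)) = -10*(160*(1/44) - 127*(-1/14)) = -10*(40/11 + 127/14) = -10*1957/154 = -9785/77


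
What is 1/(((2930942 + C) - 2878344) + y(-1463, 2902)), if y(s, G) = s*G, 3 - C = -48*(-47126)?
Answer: -1/6455073 ≈ -1.5492e-7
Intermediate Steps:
C = -2262045 (C = 3 - (-48)*(-47126) = 3 - 1*2262048 = 3 - 2262048 = -2262045)
y(s, G) = G*s
1/(((2930942 + C) - 2878344) + y(-1463, 2902)) = 1/(((2930942 - 2262045) - 2878344) + 2902*(-1463)) = 1/((668897 - 2878344) - 4245626) = 1/(-2209447 - 4245626) = 1/(-6455073) = -1/6455073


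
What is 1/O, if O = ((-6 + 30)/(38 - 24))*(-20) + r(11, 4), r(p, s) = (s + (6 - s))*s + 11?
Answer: 7/5 ≈ 1.4000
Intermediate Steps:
r(p, s) = 11 + 6*s (r(p, s) = 6*s + 11 = 11 + 6*s)
O = 5/7 (O = ((-6 + 30)/(38 - 24))*(-20) + (11 + 6*4) = (24/14)*(-20) + (11 + 24) = (24*(1/14))*(-20) + 35 = (12/7)*(-20) + 35 = -240/7 + 35 = 5/7 ≈ 0.71429)
1/O = 1/(5/7) = 7/5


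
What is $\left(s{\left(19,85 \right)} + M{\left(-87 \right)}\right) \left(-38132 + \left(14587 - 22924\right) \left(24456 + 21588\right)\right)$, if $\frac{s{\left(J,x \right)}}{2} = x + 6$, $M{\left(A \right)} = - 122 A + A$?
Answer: $-4111259634640$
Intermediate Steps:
$M{\left(A \right)} = - 121 A$
$s{\left(J,x \right)} = 12 + 2 x$ ($s{\left(J,x \right)} = 2 \left(x + 6\right) = 2 \left(6 + x\right) = 12 + 2 x$)
$\left(s{\left(19,85 \right)} + M{\left(-87 \right)}\right) \left(-38132 + \left(14587 - 22924\right) \left(24456 + 21588\right)\right) = \left(\left(12 + 2 \cdot 85\right) - -10527\right) \left(-38132 + \left(14587 - 22924\right) \left(24456 + 21588\right)\right) = \left(\left(12 + 170\right) + 10527\right) \left(-38132 - 383868828\right) = \left(182 + 10527\right) \left(-38132 - 383868828\right) = 10709 \left(-383906960\right) = -4111259634640$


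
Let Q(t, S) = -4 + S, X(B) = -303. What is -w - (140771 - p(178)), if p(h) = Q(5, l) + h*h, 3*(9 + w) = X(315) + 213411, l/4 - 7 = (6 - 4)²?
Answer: -180074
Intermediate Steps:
l = 44 (l = 28 + 4*(6 - 4)² = 28 + 4*2² = 28 + 4*4 = 28 + 16 = 44)
w = 71027 (w = -9 + (-303 + 213411)/3 = -9 + (⅓)*213108 = -9 + 71036 = 71027)
p(h) = 40 + h² (p(h) = (-4 + 44) + h*h = 40 + h²)
-w - (140771 - p(178)) = -1*71027 - (140771 - (40 + 178²)) = -71027 - (140771 - (40 + 31684)) = -71027 - (140771 - 1*31724) = -71027 - (140771 - 31724) = -71027 - 1*109047 = -71027 - 109047 = -180074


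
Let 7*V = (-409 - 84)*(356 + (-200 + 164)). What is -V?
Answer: 157760/7 ≈ 22537.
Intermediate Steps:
V = -157760/7 (V = ((-409 - 84)*(356 + (-200 + 164)))/7 = (-493*(356 - 36))/7 = (-493*320)/7 = (⅐)*(-157760) = -157760/7 ≈ -22537.)
-V = -1*(-157760/7) = 157760/7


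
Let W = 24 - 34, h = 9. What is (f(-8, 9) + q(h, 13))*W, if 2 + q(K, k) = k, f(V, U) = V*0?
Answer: -110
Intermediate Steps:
f(V, U) = 0
q(K, k) = -2 + k
W = -10
(f(-8, 9) + q(h, 13))*W = (0 + (-2 + 13))*(-10) = (0 + 11)*(-10) = 11*(-10) = -110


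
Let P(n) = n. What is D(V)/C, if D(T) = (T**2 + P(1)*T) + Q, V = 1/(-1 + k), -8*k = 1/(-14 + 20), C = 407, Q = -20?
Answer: -48068/977207 ≈ -0.049189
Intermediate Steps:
k = -1/48 (k = -1/(8*(-14 + 20)) = -1/8/6 = -1/8*1/6 = -1/48 ≈ -0.020833)
V = -48/49 (V = 1/(-1 - 1/48) = 1/(-49/48) = -48/49 ≈ -0.97959)
D(T) = -20 + T + T**2 (D(T) = (T**2 + 1*T) - 20 = (T**2 + T) - 20 = (T + T**2) - 20 = -20 + T + T**2)
D(V)/C = (-20 - 48/49 + (-48/49)**2)/407 = (-20 - 48/49 + 2304/2401)*(1/407) = -48068/2401*1/407 = -48068/977207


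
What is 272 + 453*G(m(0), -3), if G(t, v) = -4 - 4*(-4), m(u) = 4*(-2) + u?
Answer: 5708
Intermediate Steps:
m(u) = -8 + u
G(t, v) = 12 (G(t, v) = -4 + 16 = 12)
272 + 453*G(m(0), -3) = 272 + 453*12 = 272 + 5436 = 5708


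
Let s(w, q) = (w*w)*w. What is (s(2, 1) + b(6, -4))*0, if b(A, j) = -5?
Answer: 0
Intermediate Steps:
s(w, q) = w³ (s(w, q) = w²*w = w³)
(s(2, 1) + b(6, -4))*0 = (2³ - 5)*0 = (8 - 5)*0 = 3*0 = 0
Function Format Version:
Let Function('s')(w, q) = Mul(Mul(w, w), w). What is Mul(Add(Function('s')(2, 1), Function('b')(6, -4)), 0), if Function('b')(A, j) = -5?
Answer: 0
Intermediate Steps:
Function('s')(w, q) = Pow(w, 3) (Function('s')(w, q) = Mul(Pow(w, 2), w) = Pow(w, 3))
Mul(Add(Function('s')(2, 1), Function('b')(6, -4)), 0) = Mul(Add(Pow(2, 3), -5), 0) = Mul(Add(8, -5), 0) = Mul(3, 0) = 0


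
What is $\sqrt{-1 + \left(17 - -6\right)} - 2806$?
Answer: $-2806 + \sqrt{22} \approx -2801.3$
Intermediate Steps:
$\sqrt{-1 + \left(17 - -6\right)} - 2806 = \sqrt{-1 + \left(17 + 6\right)} - 2806 = \sqrt{-1 + 23} - 2806 = \sqrt{22} - 2806 = -2806 + \sqrt{22}$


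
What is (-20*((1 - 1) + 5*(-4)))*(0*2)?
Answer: 0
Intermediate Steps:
(-20*((1 - 1) + 5*(-4)))*(0*2) = -20*(0 - 20)*0 = -20*(-20)*0 = 400*0 = 0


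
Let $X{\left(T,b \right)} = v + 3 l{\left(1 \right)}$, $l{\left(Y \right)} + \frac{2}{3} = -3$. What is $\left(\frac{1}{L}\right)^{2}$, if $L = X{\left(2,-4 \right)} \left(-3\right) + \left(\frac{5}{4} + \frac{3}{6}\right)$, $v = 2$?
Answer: $\frac{16}{13225} \approx 0.0012098$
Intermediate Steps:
$l{\left(Y \right)} = - \frac{11}{3}$ ($l{\left(Y \right)} = - \frac{2}{3} - 3 = - \frac{11}{3}$)
$X{\left(T,b \right)} = -9$ ($X{\left(T,b \right)} = 2 + 3 \left(- \frac{11}{3}\right) = 2 - 11 = -9$)
$L = \frac{115}{4}$ ($L = \left(-9\right) \left(-3\right) + \left(\frac{5}{4} + \frac{3}{6}\right) = 27 + \left(5 \cdot \frac{1}{4} + 3 \cdot \frac{1}{6}\right) = 27 + \left(\frac{5}{4} + \frac{1}{2}\right) = 27 + \frac{7}{4} = \frac{115}{4} \approx 28.75$)
$\left(\frac{1}{L}\right)^{2} = \left(\frac{1}{\frac{115}{4}}\right)^{2} = \left(\frac{4}{115}\right)^{2} = \frac{16}{13225}$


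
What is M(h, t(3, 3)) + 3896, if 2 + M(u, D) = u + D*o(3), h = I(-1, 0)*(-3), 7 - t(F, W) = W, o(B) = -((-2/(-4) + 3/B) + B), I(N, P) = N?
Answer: 3879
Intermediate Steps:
o(B) = -½ - B - 3/B (o(B) = -((-2*(-¼) + 3/B) + B) = -((½ + 3/B) + B) = -(½ + B + 3/B) = -½ - B - 3/B)
t(F, W) = 7 - W
h = 3 (h = -1*(-3) = 3)
M(u, D) = -2 + u - 9*D/2 (M(u, D) = -2 + (u + D*(-½ - 1*3 - 3/3)) = -2 + (u + D*(-½ - 3 - 3*⅓)) = -2 + (u + D*(-½ - 3 - 1)) = -2 + (u + D*(-9/2)) = -2 + (u - 9*D/2) = -2 + u - 9*D/2)
M(h, t(3, 3)) + 3896 = (-2 + 3 - 9*(7 - 1*3)/2) + 3896 = (-2 + 3 - 9*(7 - 3)/2) + 3896 = (-2 + 3 - 9/2*4) + 3896 = (-2 + 3 - 18) + 3896 = -17 + 3896 = 3879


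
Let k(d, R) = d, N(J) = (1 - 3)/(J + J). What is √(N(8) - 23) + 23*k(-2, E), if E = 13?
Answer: -46 + I*√370/4 ≈ -46.0 + 4.8088*I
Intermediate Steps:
N(J) = -1/J (N(J) = -2*1/(2*J) = -1/J)
√(N(8) - 23) + 23*k(-2, E) = √(-1/8 - 23) + 23*(-2) = √(-1*⅛ - 23) - 46 = √(-⅛ - 23) - 46 = √(-185/8) - 46 = I*√370/4 - 46 = -46 + I*√370/4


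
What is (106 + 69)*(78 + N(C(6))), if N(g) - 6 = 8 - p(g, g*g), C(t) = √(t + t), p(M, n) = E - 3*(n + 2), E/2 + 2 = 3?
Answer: 23100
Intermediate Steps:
E = 2 (E = -4 + 2*3 = -4 + 6 = 2)
p(M, n) = -4 - 3*n (p(M, n) = 2 - 3*(n + 2) = 2 - 3*(2 + n) = 2 - (6 + 3*n) = 2 + (-6 - 3*n) = -4 - 3*n)
C(t) = √2*√t (C(t) = √(2*t) = √2*√t)
N(g) = 18 + 3*g² (N(g) = 6 + (8 - (-4 - 3*g*g)) = 6 + (8 - (-4 - 3*g²)) = 6 + (8 + (4 + 3*g²)) = 6 + (12 + 3*g²) = 18 + 3*g²)
(106 + 69)*(78 + N(C(6))) = (106 + 69)*(78 + (18 + 3*(√2*√6)²)) = 175*(78 + (18 + 3*(2*√3)²)) = 175*(78 + (18 + 3*12)) = 175*(78 + (18 + 36)) = 175*(78 + 54) = 175*132 = 23100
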